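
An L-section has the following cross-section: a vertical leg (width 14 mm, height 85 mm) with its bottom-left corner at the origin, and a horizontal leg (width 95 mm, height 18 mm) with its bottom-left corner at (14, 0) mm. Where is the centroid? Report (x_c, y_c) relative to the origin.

x_c = 39.14 mm, y_c = 22.75 mm

Part | A | x̄ᵢ | ȳᵢ | A·x̄ᵢ | A·ȳᵢ
vertical leg | 1190.00 | 7.00 | 42.50 | 8330.00 | 50575.00
horizontal leg | 1710.00 | 61.50 | 9.00 | 105165.00 | 15390.00
Σ | 2900.00 |  |  | 113495.00 | 65965.00
x_c = 113495.00 / 2900.00 = 39.14 mm
y_c = 65965.00 / 2900.00 = 22.75 mm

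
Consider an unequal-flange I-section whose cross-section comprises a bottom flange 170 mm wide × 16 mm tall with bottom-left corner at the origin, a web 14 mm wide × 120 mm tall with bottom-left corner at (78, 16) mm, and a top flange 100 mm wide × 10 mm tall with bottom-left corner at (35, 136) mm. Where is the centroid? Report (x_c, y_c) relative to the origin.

x_c = 85.00 mm, y_c = 53.79 mm

Part | A | x̄ᵢ | ȳᵢ | A·x̄ᵢ | A·ȳᵢ
bottom flange | 2720.00 | 85.00 | 8.00 | 231200.00 | 21760.00
web | 1680.00 | 85.00 | 76.00 | 142800.00 | 127680.00
top flange | 1000.00 | 85.00 | 141.00 | 85000.00 | 141000.00
Σ | 5400.00 |  |  | 459000.00 | 290440.00
x_c = 459000.00 / 5400.00 = 85.00 mm
y_c = 290440.00 / 5400.00 = 53.79 mm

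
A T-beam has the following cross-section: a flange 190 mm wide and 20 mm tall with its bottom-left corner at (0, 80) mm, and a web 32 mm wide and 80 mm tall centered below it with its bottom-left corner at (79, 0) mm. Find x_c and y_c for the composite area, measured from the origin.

web: A = 32 × 80 = 2560.00, centroid at (95.00, 40.00).
flange: A = 190 × 20 = 3800.00, centroid at (95.00, 90.00).
ΣA = 6360.00 mm², ΣAx_c = 604200.00 mm³, ΣAy_c = 444400.00 mm³.
x_c = 604200.00/6360.00 = 95.00 mm; y_c = 444400.00/6360.00 = 69.87 mm.

x_c = 95.00 mm, y_c = 69.87 mm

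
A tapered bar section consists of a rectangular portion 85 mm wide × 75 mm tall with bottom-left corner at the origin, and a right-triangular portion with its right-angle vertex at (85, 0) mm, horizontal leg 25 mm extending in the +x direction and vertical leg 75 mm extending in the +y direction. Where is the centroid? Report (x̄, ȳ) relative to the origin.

x̄ = 49.02 mm, ȳ = 35.90 mm

rectangular portion: A = 85 × 75 = 6375.00, centroid at (42.50, 37.50).
triangular portion: A = ½·25·75 = 937.50, centroid at (93.33, 25.00).
ΣA = 7312.50 mm², ΣAx̄ = 358437.50 mm³, ΣAȳ = 262500.00 mm³.
x̄ = 358437.50/7312.50 = 49.02 mm; ȳ = 262500.00/7312.50 = 35.90 mm.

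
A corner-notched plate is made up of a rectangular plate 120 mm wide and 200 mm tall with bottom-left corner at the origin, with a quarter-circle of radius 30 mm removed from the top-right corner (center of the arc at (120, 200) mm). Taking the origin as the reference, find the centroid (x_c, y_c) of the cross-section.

x_c = 58.57 mm, y_c = 97.35 mm

Part | A | x̄ᵢ | ȳᵢ | A·x̄ᵢ | A·ȳᵢ
plate | 24000.00 | 60.00 | 100.00 | 1440000.00 | 2400000.00
removed quarter-circle | -706.86 | 107.27 | 187.27 | -75823.00 | -132371.67
Σ | 23293.14 |  |  | 1364177.00 | 2267628.33
x_c = 1364177.00 / 23293.14 = 58.57 mm
y_c = 2267628.33 / 23293.14 = 97.35 mm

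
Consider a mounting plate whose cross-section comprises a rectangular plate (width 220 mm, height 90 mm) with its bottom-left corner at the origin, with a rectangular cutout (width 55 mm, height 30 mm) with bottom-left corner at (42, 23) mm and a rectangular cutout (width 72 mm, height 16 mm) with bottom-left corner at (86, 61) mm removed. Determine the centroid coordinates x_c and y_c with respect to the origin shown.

plate: A = 220 × 90 = 19800.00, centroid at (110.00, 45.00).
hole 1: A = −(55 × 30) = -1650.00, centroid at (69.50, 38.00).
hole 2: A = −(72 × 16) = -1152.00, centroid at (122.00, 69.00).
ΣA = 16998.00 mm²
ΣAx_c = (19800.00)(110.00) + (-1650.00)(69.50) + (-1152.00)(122.00) = 1922781.00 mm³
ΣAy_c = (19800.00)(45.00) + (-1650.00)(38.00) + (-1152.00)(69.00) = 748812.00 mm³
x_c = 1922781.00 / 16998.00 = 113.12 mm
y_c = 748812.00 / 16998.00 = 44.05 mm

x_c = 113.12 mm, y_c = 44.05 mm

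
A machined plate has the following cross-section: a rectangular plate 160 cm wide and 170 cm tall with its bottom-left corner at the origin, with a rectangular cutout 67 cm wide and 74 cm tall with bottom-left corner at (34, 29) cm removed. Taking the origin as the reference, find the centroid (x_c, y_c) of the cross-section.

x_c = 82.79 cm, y_c = 89.24 cm

plate: A = 160 × 170 = 27200.00, centroid at (80.00, 85.00).
hole: A = −(67 × 74) = -4958.00, centroid at (67.50, 66.00).
ΣA = 22242.00 cm², ΣAx_c = 1841335.00 cm³, ΣAy_c = 1984772.00 cm³.
x_c = 1841335.00/22242.00 = 82.79 cm; y_c = 1984772.00/22242.00 = 89.24 cm.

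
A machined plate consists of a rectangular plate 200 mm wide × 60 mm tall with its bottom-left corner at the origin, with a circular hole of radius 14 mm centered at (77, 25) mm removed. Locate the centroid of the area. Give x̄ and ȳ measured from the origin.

x̄ = 101.24 mm, ȳ = 30.27 mm

Part | A | x̄ᵢ | ȳᵢ | A·x̄ᵢ | A·ȳᵢ
plate | 12000.00 | 100.00 | 30.00 | 1200000.00 | 360000.00
hole | -615.75 | 77.00 | 25.00 | -47412.92 | -15393.80
Σ | 11384.25 |  |  | 1152587.08 | 344606.20
x̄ = 1152587.08 / 11384.25 = 101.24 mm
ȳ = 344606.20 / 11384.25 = 30.27 mm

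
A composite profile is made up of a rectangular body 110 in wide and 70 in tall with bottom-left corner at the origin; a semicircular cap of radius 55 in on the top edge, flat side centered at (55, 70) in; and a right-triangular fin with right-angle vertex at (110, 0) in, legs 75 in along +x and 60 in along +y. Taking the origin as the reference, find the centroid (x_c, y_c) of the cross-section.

Part | A | x̄ᵢ | ȳᵢ | A·x̄ᵢ | A·ȳᵢ
rectangular body | 7700.00 | 55.00 | 35.00 | 423500.00 | 269500.00
semicircular top | 4751.66 | 55.00 | 93.34 | 261341.24 | 443532.79
triangular fin | 2250.00 | 135.00 | 20.00 | 303750.00 | 45000.00
Σ | 14701.66 |  |  | 988591.24 | 758032.79
x_c = 988591.24 / 14701.66 = 67.24 in
y_c = 758032.79 / 14701.66 = 51.56 in

x_c = 67.24 in, y_c = 51.56 in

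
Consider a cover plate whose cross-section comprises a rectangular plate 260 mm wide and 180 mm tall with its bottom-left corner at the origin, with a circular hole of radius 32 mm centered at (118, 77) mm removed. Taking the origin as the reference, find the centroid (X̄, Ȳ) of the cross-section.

Part | A | x̄ᵢ | ȳᵢ | A·x̄ᵢ | A·ȳᵢ
plate | 46800.00 | 130.00 | 90.00 | 6084000.00 | 4212000.00
hole | -3216.99 | 118.00 | 77.00 | -379604.92 | -247708.30
Σ | 43583.01 |  |  | 5704395.08 | 3964291.70
X̄ = 5704395.08 / 43583.01 = 130.89 mm
Ȳ = 3964291.70 / 43583.01 = 90.96 mm

X̄ = 130.89 mm, Ȳ = 90.96 mm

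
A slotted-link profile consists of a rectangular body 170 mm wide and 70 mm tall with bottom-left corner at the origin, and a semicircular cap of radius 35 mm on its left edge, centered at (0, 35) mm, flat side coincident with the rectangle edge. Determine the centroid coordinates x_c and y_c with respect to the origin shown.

x_c = 71.10 mm, y_c = 35.00 mm

rectangular body: A = 170 × 70 = 11900.00, centroid at (85.00, 35.00).
semicircular end: A = ½π·35² = 1924.23, centroid at (-14.85, 35.00).
ΣA = 13824.23 mm²
ΣAx_c = (11900.00)(85.00) + (1924.23)(-14.85) = 982916.67 mm³
ΣAy_c = (11900.00)(35.00) + (1924.23)(35.00) = 483847.89 mm³
x_c = 982916.67 / 13824.23 = 71.10 mm
y_c = 483847.89 / 13824.23 = 35.00 mm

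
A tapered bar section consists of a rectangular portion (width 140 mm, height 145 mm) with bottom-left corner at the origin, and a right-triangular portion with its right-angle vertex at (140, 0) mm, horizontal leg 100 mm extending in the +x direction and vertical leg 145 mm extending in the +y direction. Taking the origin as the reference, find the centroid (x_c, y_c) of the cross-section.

rectangular portion: A = 140 × 145 = 20300.00, centroid at (70.00, 72.50).
triangular portion: A = ½·100·145 = 7250.00, centroid at (173.33, 48.33).
ΣA = 27550.00 mm², ΣAx_c = 2677666.67 mm³, ΣAy_c = 1822166.67 mm³.
x_c = 2677666.67/27550.00 = 97.19 mm; y_c = 1822166.67/27550.00 = 66.14 mm.

x_c = 97.19 mm, y_c = 66.14 mm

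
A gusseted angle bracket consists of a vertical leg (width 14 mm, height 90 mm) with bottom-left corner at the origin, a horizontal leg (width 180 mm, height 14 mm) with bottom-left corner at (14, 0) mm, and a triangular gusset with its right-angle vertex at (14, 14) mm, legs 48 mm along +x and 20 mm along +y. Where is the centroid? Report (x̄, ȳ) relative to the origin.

x̄ = 66.97 mm, ȳ = 19.78 mm

Part | A | x̄ᵢ | ȳᵢ | A·x̄ᵢ | A·ȳᵢ
vertical leg | 1260.00 | 7.00 | 45.00 | 8820.00 | 56700.00
horizontal leg | 2520.00 | 104.00 | 7.00 | 262080.00 | 17640.00
gusset | 480.00 | 30.00 | 20.67 | 14400.00 | 9920.00
Σ | 4260.00 |  |  | 285300.00 | 84260.00
x̄ = 285300.00 / 4260.00 = 66.97 mm
ȳ = 84260.00 / 4260.00 = 19.78 mm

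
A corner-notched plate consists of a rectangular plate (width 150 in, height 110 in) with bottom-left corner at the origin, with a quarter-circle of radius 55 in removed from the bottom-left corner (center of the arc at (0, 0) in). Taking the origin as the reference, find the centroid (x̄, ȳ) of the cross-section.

x̄ = 83.69 in, ȳ = 60.33 in

plate: A = 150 × 110 = 16500.00, centroid at (75.00, 55.00).
removed quarter-circle: A = −¼π·55² = -2375.83, centroid at (23.34, 23.34).
ΣA = 14124.17 in², ΣAx̄ = 1182041.67 in³, ΣAȳ = 852041.67 in³.
x̄ = 1182041.67/14124.17 = 83.69 in; ȳ = 852041.67/14124.17 = 60.33 in.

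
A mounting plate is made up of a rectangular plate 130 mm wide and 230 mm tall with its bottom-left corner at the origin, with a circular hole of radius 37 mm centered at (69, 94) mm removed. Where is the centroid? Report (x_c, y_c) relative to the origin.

Part | A | x̄ᵢ | ȳᵢ | A·x̄ᵢ | A·ȳᵢ
plate | 29900.00 | 65.00 | 115.00 | 1943500.00 | 3438500.00
hole | -4300.84 | 69.00 | 94.00 | -296757.98 | -404278.99
Σ | 25599.16 |  |  | 1646742.02 | 3034221.01
x_c = 1646742.02 / 25599.16 = 64.33 mm
y_c = 3034221.01 / 25599.16 = 118.53 mm

x_c = 64.33 mm, y_c = 118.53 mm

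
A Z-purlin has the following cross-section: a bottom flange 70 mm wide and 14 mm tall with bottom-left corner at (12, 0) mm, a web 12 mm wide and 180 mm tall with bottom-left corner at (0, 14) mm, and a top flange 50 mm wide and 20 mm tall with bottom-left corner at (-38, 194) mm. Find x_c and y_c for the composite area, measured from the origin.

bottom flange: A = 70 × 14 = 980.00, centroid at (47.00, 7.00).
web: A = 12 × 180 = 2160.00, centroid at (6.00, 104.00).
top flange: A = 50 × 20 = 1000.00, centroid at (-13.00, 204.00).
ΣA = 4140.00 mm²
ΣAx_c = (980.00)(47.00) + (2160.00)(6.00) + (1000.00)(-13.00) = 46020.00 mm³
ΣAy_c = (980.00)(7.00) + (2160.00)(104.00) + (1000.00)(204.00) = 435500.00 mm³
x_c = 46020.00 / 4140.00 = 11.12 mm
y_c = 435500.00 / 4140.00 = 105.19 mm

x_c = 11.12 mm, y_c = 105.19 mm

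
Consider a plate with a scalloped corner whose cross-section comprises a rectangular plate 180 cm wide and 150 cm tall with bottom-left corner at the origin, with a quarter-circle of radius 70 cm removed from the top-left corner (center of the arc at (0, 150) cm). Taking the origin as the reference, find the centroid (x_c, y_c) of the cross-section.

x_c = 100.02 cm, y_c = 67.47 cm

plate: A = 180 × 150 = 27000.00, centroid at (90.00, 75.00).
removed quarter-circle: A = −¼π·70² = -3848.45, centroid at (29.71, 120.29).
ΣA = 23151.55 cm², ΣAx_c = 2315666.67 cm³, ΣAy_c = 1562065.68 cm³.
x_c = 2315666.67/23151.55 = 100.02 cm; y_c = 1562065.68/23151.55 = 67.47 cm.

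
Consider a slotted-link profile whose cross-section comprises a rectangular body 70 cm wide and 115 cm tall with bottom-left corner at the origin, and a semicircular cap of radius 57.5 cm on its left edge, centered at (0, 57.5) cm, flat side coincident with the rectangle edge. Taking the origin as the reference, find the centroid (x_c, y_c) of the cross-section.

x_c = 11.70 cm, y_c = 57.50 cm

rectangular body: A = 70 × 115 = 8050.00, centroid at (35.00, 57.50).
semicircular end: A = ½π·57.5² = 5193.45, centroid at (-24.40, 57.50).
ΣA = 13243.45 cm²
ΣAx_c = (8050.00)(35.00) + (5193.45)(-24.40) = 155010.42 cm³
ΣAy_c = (8050.00)(57.50) + (5193.45)(57.50) = 761498.11 cm³
x_c = 155010.42 / 13243.45 = 11.70 cm
y_c = 761498.11 / 13243.45 = 57.50 cm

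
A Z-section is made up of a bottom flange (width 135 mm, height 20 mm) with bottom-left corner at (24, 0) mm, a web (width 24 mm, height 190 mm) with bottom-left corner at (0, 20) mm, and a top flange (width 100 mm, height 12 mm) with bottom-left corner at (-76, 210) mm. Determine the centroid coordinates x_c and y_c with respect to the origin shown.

bottom flange: A = 135 × 20 = 2700.00, centroid at (91.50, 10.00).
web: A = 24 × 190 = 4560.00, centroid at (12.00, 115.00).
top flange: A = 100 × 12 = 1200.00, centroid at (-26.00, 216.00).
ΣA = 8460.00 mm², ΣAx_c = 270570.00 mm³, ΣAy_c = 810600.00 mm³.
x_c = 270570.00/8460.00 = 31.98 mm; y_c = 810600.00/8460.00 = 95.82 mm.

x_c = 31.98 mm, y_c = 95.82 mm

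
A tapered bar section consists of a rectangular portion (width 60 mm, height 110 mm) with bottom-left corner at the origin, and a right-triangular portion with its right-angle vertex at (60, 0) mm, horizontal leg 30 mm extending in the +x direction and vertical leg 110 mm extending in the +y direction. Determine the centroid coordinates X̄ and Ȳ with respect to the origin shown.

X̄ = 38.00 mm, Ȳ = 51.33 mm

rectangular portion: A = 60 × 110 = 6600.00, centroid at (30.00, 55.00).
triangular portion: A = ½·30·110 = 1650.00, centroid at (70.00, 36.67).
ΣA = 8250.00 mm²
ΣAX̄ = (6600.00)(30.00) + (1650.00)(70.00) = 313500.00 mm³
ΣAȲ = (6600.00)(55.00) + (1650.00)(36.67) = 423500.00 mm³
X̄ = 313500.00 / 8250.00 = 38.00 mm
Ȳ = 423500.00 / 8250.00 = 51.33 mm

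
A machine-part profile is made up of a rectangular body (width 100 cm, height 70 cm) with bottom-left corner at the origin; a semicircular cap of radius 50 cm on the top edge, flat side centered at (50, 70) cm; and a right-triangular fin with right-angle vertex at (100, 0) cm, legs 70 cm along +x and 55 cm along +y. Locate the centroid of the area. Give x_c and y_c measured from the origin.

x_c = 60.98 cm, y_c = 49.68 cm

rectangular body: A = 100 × 70 = 7000.00, centroid at (50.00, 35.00).
semicircular top: A = ½π·50² = 3926.99, centroid at (50.00, 91.22).
triangular fin: A = ½·70·55 = 1925.00, centroid at (123.33, 18.33).
ΣA = 12851.99 cm², ΣAx_c = 783766.21 cm³, ΣAy_c = 638514.36 cm³.
x_c = 783766.21/12851.99 = 60.98 cm; y_c = 638514.36/12851.99 = 49.68 cm.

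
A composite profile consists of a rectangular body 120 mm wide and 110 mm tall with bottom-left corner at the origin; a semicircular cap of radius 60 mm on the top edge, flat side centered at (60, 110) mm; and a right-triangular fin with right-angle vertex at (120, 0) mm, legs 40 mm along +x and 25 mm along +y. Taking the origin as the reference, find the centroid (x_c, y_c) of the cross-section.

x_c = 61.89 mm, y_c = 77.30 mm

rectangular body: A = 120 × 110 = 13200.00, centroid at (60.00, 55.00).
semicircular top: A = ½π·60² = 5654.87, centroid at (60.00, 135.46).
triangular fin: A = ½·40·25 = 500.00, centroid at (133.33, 8.33).
ΣA = 19354.87 mm²
ΣAx_c = (13200.00)(60.00) + (5654.87)(60.00) + (500.00)(133.33) = 1197958.67 mm³
ΣAy_c = (13200.00)(55.00) + (5654.87)(135.46) + (500.00)(8.33) = 1496202.01 mm³
x_c = 1197958.67 / 19354.87 = 61.89 mm
y_c = 1496202.01 / 19354.87 = 77.30 mm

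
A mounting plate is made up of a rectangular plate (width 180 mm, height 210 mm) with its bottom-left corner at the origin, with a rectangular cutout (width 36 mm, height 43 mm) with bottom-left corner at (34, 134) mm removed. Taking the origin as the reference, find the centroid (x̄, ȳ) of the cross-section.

plate: A = 180 × 210 = 37800.00, centroid at (90.00, 105.00).
hole: A = −(36 × 43) = -1548.00, centroid at (52.00, 155.50).
ΣA = 36252.00 mm², ΣAx̄ = 3321504.00 mm³, ΣAȳ = 3728286.00 mm³.
x̄ = 3321504.00/36252.00 = 91.62 mm; ȳ = 3728286.00/36252.00 = 102.84 mm.

x̄ = 91.62 mm, ȳ = 102.84 mm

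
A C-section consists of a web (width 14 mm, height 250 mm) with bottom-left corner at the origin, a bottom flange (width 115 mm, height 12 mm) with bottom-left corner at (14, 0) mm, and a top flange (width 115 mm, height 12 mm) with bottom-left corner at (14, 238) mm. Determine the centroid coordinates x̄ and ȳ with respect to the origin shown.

x̄ = 35.44 mm, ȳ = 125.00 mm

web: A = 14 × 250 = 3500.00, centroid at (7.00, 125.00).
bottom flange: A = 115 × 12 = 1380.00, centroid at (71.50, 6.00).
top flange: A = 115 × 12 = 1380.00, centroid at (71.50, 244.00).
ΣA = 6260.00 mm², ΣAx̄ = 221840.00 mm³, ΣAȳ = 782500.00 mm³.
x̄ = 221840.00/6260.00 = 35.44 mm; ȳ = 782500.00/6260.00 = 125.00 mm.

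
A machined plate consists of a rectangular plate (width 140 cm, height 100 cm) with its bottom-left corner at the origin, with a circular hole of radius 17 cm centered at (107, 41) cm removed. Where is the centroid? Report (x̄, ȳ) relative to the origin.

plate: A = 140 × 100 = 14000.00, centroid at (70.00, 50.00).
hole: A = −π·17² = -907.92, centroid at (107.00, 41.00).
ΣA = 13092.08 cm²
ΣAx̄ = (14000.00)(70.00) + (-907.92)(107.00) = 882852.53 cm³
ΣAȳ = (14000.00)(50.00) + (-907.92)(41.00) = 662775.27 cm³
x̄ = 882852.53 / 13092.08 = 67.43 cm
ȳ = 662775.27 / 13092.08 = 50.62 cm

x̄ = 67.43 cm, ȳ = 50.62 cm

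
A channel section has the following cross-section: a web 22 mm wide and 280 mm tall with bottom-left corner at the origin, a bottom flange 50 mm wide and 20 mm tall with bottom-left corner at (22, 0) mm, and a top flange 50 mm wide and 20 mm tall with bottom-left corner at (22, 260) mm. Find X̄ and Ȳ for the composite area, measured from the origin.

web: A = 22 × 280 = 6160.00, centroid at (11.00, 140.00).
bottom flange: A = 50 × 20 = 1000.00, centroid at (47.00, 10.00).
top flange: A = 50 × 20 = 1000.00, centroid at (47.00, 270.00).
ΣA = 8160.00 mm²
ΣAX̄ = (6160.00)(11.00) + (1000.00)(47.00) + (1000.00)(47.00) = 161760.00 mm³
ΣAȲ = (6160.00)(140.00) + (1000.00)(10.00) + (1000.00)(270.00) = 1142400.00 mm³
X̄ = 161760.00 / 8160.00 = 19.82 mm
Ȳ = 1142400.00 / 8160.00 = 140.00 mm

X̄ = 19.82 mm, Ȳ = 140.00 mm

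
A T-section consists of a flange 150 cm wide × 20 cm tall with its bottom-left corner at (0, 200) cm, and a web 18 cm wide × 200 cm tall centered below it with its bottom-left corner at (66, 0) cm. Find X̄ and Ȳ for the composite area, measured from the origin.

web: A = 18 × 200 = 3600.00, centroid at (75.00, 100.00).
flange: A = 150 × 20 = 3000.00, centroid at (75.00, 210.00).
ΣA = 6600.00 cm²
ΣAX̄ = (3600.00)(75.00) + (3000.00)(75.00) = 495000.00 cm³
ΣAȲ = (3600.00)(100.00) + (3000.00)(210.00) = 990000.00 cm³
X̄ = 495000.00 / 6600.00 = 75.00 cm
Ȳ = 990000.00 / 6600.00 = 150.00 cm

X̄ = 75.00 cm, Ȳ = 150.00 cm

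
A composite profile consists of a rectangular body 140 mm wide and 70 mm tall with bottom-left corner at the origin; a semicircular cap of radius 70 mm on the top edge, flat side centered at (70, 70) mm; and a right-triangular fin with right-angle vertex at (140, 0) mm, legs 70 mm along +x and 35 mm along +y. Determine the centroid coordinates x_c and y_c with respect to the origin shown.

x_c = 76.11 mm, y_c = 60.08 mm

Part | A | x̄ᵢ | ȳᵢ | A·x̄ᵢ | A·ȳᵢ
rectangular body | 9800.00 | 70.00 | 35.00 | 686000.00 | 343000.00
semicircular top | 7696.90 | 70.00 | 99.71 | 538783.14 | 767449.81
triangular fin | 1225.00 | 163.33 | 11.67 | 200083.33 | 14291.67
Σ | 18721.90 |  |  | 1424866.47 | 1124741.47
x_c = 1424866.47 / 18721.90 = 76.11 mm
y_c = 1124741.47 / 18721.90 = 60.08 mm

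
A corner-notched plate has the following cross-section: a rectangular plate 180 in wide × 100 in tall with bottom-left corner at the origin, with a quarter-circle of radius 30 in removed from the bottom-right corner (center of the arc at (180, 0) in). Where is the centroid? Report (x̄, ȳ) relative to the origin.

plate: A = 180 × 100 = 18000.00, centroid at (90.00, 50.00).
removed quarter-circle: A = −¼π·30² = -706.86, centroid at (167.27, 12.73).
ΣA = 17293.14 in²
ΣAx̄ = (18000.00)(90.00) + (-706.86)(167.27) = 1501765.50 in³
ΣAȳ = (18000.00)(50.00) + (-706.86)(12.73) = 891000.00 in³
x̄ = 1501765.50 / 17293.14 = 86.84 in
ȳ = 891000.00 / 17293.14 = 51.52 in

x̄ = 86.84 in, ȳ = 51.52 in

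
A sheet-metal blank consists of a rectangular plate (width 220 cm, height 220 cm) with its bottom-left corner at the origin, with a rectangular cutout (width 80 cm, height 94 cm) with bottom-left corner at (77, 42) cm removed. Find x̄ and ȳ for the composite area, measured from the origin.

plate: A = 220 × 220 = 48400.00, centroid at (110.00, 110.00).
hole: A = −(80 × 94) = -7520.00, centroid at (117.00, 89.00).
ΣA = 40880.00 cm²
ΣAx̄ = (48400.00)(110.00) + (-7520.00)(117.00) = 4444160.00 cm³
ΣAȳ = (48400.00)(110.00) + (-7520.00)(89.00) = 4654720.00 cm³
x̄ = 4444160.00 / 40880.00 = 108.71 cm
ȳ = 4654720.00 / 40880.00 = 113.86 cm

x̄ = 108.71 cm, ȳ = 113.86 cm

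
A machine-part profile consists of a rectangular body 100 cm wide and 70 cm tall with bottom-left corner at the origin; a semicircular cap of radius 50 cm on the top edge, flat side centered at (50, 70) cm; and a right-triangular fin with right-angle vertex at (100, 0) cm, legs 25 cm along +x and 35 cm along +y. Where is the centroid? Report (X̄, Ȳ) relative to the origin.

X̄ = 52.25 cm, Ȳ = 53.53 cm

Part | A | x̄ᵢ | ȳᵢ | A·x̄ᵢ | A·ȳᵢ
rectangular body | 7000.00 | 50.00 | 35.00 | 350000.00 | 245000.00
semicircular top | 3926.99 | 50.00 | 91.22 | 196349.54 | 358222.69
triangular fin | 437.50 | 108.33 | 11.67 | 47395.83 | 5104.17
Σ | 11364.49 |  |  | 593745.37 | 608326.86
X̄ = 593745.37 / 11364.49 = 52.25 cm
Ȳ = 608326.86 / 11364.49 = 53.53 cm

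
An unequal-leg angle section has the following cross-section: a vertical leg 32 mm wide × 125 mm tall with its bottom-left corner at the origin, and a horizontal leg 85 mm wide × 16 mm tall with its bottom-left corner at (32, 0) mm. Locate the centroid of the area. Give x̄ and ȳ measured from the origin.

vertical leg: A = 32 × 125 = 4000.00, centroid at (16.00, 62.50).
horizontal leg: A = 85 × 16 = 1360.00, centroid at (74.50, 8.00).
ΣA = 5360.00 mm²
ΣAx̄ = (4000.00)(16.00) + (1360.00)(74.50) = 165320.00 mm³
ΣAȳ = (4000.00)(62.50) + (1360.00)(8.00) = 260880.00 mm³
x̄ = 165320.00 / 5360.00 = 30.84 mm
ȳ = 260880.00 / 5360.00 = 48.67 mm

x̄ = 30.84 mm, ȳ = 48.67 mm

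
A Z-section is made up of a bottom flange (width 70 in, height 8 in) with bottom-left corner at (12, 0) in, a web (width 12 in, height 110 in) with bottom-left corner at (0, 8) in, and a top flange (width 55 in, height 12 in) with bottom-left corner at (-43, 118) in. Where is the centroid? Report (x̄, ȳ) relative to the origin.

x̄ = 9.45 in, ȳ = 65.84 in

bottom flange: A = 70 × 8 = 560.00, centroid at (47.00, 4.00).
web: A = 12 × 110 = 1320.00, centroid at (6.00, 63.00).
top flange: A = 55 × 12 = 660.00, centroid at (-15.50, 124.00).
ΣA = 2540.00 in², ΣAx̄ = 24010.00 in³, ΣAȳ = 167240.00 in³.
x̄ = 24010.00/2540.00 = 9.45 in; ȳ = 167240.00/2540.00 = 65.84 in.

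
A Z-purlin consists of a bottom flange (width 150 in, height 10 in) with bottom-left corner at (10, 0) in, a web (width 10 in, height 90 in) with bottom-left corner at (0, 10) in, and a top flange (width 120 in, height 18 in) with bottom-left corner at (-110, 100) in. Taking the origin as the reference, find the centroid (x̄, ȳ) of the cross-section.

x̄ = 5.26 in, ȳ = 64.13 in

bottom flange: A = 150 × 10 = 1500.00, centroid at (85.00, 5.00).
web: A = 10 × 90 = 900.00, centroid at (5.00, 55.00).
top flange: A = 120 × 18 = 2160.00, centroid at (-50.00, 109.00).
ΣA = 4560.00 in²
ΣAx̄ = (1500.00)(85.00) + (900.00)(5.00) + (2160.00)(-50.00) = 24000.00 in³
ΣAȳ = (1500.00)(5.00) + (900.00)(55.00) + (2160.00)(109.00) = 292440.00 in³
x̄ = 24000.00 / 4560.00 = 5.26 in
ȳ = 292440.00 / 4560.00 = 64.13 in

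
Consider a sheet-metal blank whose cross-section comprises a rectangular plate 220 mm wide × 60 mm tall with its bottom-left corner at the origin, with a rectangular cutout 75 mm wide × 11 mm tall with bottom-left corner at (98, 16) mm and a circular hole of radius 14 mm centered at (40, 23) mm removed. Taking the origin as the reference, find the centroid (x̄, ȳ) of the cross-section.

Part | A | x̄ᵢ | ȳᵢ | A·x̄ᵢ | A·ȳᵢ
plate | 13200.00 | 110.00 | 30.00 | 1452000.00 | 396000.00
hole 1 | -825.00 | 135.50 | 21.50 | -111787.50 | -17737.50
hole 2 | -615.75 | 40.00 | 23.00 | -24630.09 | -14162.30
Σ | 11759.25 |  |  | 1315582.41 | 364100.20
x̄ = 1315582.41 / 11759.25 = 111.88 mm
ȳ = 364100.20 / 11759.25 = 30.96 mm

x̄ = 111.88 mm, ȳ = 30.96 mm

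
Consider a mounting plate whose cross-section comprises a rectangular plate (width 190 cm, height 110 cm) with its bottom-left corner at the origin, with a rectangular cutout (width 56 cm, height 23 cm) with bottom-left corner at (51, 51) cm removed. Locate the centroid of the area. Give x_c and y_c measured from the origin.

x_c = 96.05 cm, y_c = 54.51 cm

Part | A | x̄ᵢ | ȳᵢ | A·x̄ᵢ | A·ȳᵢ
plate | 20900.00 | 95.00 | 55.00 | 1985500.00 | 1149500.00
hole | -1288.00 | 79.00 | 62.50 | -101752.00 | -80500.00
Σ | 19612.00 |  |  | 1883748.00 | 1069000.00
x_c = 1883748.00 / 19612.00 = 96.05 cm
y_c = 1069000.00 / 19612.00 = 54.51 cm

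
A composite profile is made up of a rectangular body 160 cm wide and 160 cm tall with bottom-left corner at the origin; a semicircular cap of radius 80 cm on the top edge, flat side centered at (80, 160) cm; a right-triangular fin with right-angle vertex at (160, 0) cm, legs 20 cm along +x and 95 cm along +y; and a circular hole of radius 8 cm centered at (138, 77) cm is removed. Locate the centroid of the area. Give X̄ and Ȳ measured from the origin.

X̄ = 81.94 cm, Ȳ = 110.23 cm

Part | A | x̄ᵢ | ȳᵢ | A·x̄ᵢ | A·ȳᵢ
rectangular body | 25600.00 | 80.00 | 80.00 | 2048000.00 | 2048000.00
semicircular top | 10053.10 | 80.00 | 193.95 | 804247.72 | 1949828.77
triangular fin | 950.00 | 166.67 | 31.67 | 158333.33 | 30083.33
hole | -201.06 | 138.00 | 77.00 | -27746.55 | -15481.77
Σ | 36402.03 |  |  | 2982834.51 | 4012430.34
X̄ = 2982834.51 / 36402.03 = 81.94 cm
Ȳ = 4012430.34 / 36402.03 = 110.23 cm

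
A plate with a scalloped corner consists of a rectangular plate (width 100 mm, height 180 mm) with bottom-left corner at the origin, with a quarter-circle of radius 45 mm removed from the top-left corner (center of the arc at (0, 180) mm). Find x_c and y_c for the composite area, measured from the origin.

x_c = 52.99 mm, y_c = 83.13 mm

Part | A | x̄ᵢ | ȳᵢ | A·x̄ᵢ | A·ȳᵢ
plate | 18000.00 | 50.00 | 90.00 | 900000.00 | 1620000.00
removed quarter-circle | -1590.43 | 19.10 | 160.90 | -30375.00 | -255902.63
Σ | 16409.57 |  |  | 869625.00 | 1364097.37
x_c = 869625.00 / 16409.57 = 52.99 mm
y_c = 1364097.37 / 16409.57 = 83.13 mm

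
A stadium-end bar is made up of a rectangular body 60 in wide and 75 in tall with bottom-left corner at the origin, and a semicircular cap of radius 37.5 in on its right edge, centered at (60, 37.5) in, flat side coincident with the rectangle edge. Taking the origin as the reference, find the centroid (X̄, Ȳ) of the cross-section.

X̄ = 45.12 in, Ȳ = 37.50 in

rectangular body: A = 60 × 75 = 4500.00, centroid at (30.00, 37.50).
semicircular end: A = ½π·37.5² = 2208.93, centroid at (75.92, 37.50).
ΣA = 6708.93 in²
ΣAX̄ = (4500.00)(30.00) + (2208.93)(75.92) = 302692.19 in³
ΣAȲ = (4500.00)(37.50) + (2208.93)(37.50) = 251584.96 in³
X̄ = 302692.19 / 6708.93 = 45.12 in
Ȳ = 251584.96 / 6708.93 = 37.50 in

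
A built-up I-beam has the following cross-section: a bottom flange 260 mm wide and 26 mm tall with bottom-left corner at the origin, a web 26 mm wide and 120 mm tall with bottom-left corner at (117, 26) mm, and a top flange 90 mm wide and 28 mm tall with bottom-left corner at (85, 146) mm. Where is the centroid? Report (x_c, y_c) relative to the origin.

bottom flange: A = 260 × 26 = 6760.00, centroid at (130.00, 13.00).
web: A = 26 × 120 = 3120.00, centroid at (130.00, 86.00).
top flange: A = 90 × 28 = 2520.00, centroid at (130.00, 160.00).
ΣA = 12400.00 mm², ΣAx_c = 1612000.00 mm³, ΣAy_c = 759400.00 mm³.
x_c = 1612000.00/12400.00 = 130.00 mm; y_c = 759400.00/12400.00 = 61.24 mm.

x_c = 130.00 mm, y_c = 61.24 mm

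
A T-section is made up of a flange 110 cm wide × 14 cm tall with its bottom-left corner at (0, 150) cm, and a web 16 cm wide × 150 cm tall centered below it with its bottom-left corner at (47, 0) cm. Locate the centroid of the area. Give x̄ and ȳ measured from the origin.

Part | A | x̄ᵢ | ȳᵢ | A·x̄ᵢ | A·ȳᵢ
web | 2400.00 | 55.00 | 75.00 | 132000.00 | 180000.00
flange | 1540.00 | 55.00 | 157.00 | 84700.00 | 241780.00
Σ | 3940.00 |  |  | 216700.00 | 421780.00
x̄ = 216700.00 / 3940.00 = 55.00 cm
ȳ = 421780.00 / 3940.00 = 107.05 cm

x̄ = 55.00 cm, ȳ = 107.05 cm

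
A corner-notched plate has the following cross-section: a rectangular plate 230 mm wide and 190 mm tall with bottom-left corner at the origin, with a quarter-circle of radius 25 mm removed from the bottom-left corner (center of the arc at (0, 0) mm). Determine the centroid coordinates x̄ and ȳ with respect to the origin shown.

x̄ = 116.19 mm, ȳ = 95.96 mm

plate: A = 230 × 190 = 43700.00, centroid at (115.00, 95.00).
removed quarter-circle: A = −¼π·25² = -490.87, centroid at (10.61, 10.61).
ΣA = 43209.13 mm²
ΣAx̄ = (43700.00)(115.00) + (-490.87)(10.61) = 5020291.67 mm³
ΣAȳ = (43700.00)(95.00) + (-490.87)(10.61) = 4146291.67 mm³
x̄ = 5020291.67 / 43209.13 = 116.19 mm
ȳ = 4146291.67 / 43209.13 = 95.96 mm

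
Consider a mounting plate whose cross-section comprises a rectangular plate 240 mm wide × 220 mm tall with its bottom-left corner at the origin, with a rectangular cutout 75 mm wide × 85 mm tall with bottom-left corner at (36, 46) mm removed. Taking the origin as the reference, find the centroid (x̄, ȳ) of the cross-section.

x̄ = 126.39 mm, ȳ = 112.95 mm

plate: A = 240 × 220 = 52800.00, centroid at (120.00, 110.00).
hole: A = −(75 × 85) = -6375.00, centroid at (73.50, 88.50).
ΣA = 46425.00 mm²
ΣAx̄ = (52800.00)(120.00) + (-6375.00)(73.50) = 5867437.50 mm³
ΣAȳ = (52800.00)(110.00) + (-6375.00)(88.50) = 5243812.50 mm³
x̄ = 5867437.50 / 46425.00 = 126.39 mm
ȳ = 5243812.50 / 46425.00 = 112.95 mm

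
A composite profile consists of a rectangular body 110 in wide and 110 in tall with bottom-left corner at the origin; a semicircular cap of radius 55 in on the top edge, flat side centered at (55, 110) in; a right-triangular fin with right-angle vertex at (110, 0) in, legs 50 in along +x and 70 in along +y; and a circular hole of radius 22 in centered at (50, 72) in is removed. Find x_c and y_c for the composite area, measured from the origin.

rectangular body: A = 110 × 110 = 12100.00, centroid at (55.00, 55.00).
semicircular top: A = ½π·55² = 4751.66, centroid at (55.00, 133.34).
triangular fin: A = ½·50·70 = 1750.00, centroid at (126.67, 23.33).
hole: A = −π·22² = -1520.53, centroid at (50.00, 72.00).
ΣA = 17081.13 in²
ΣAx_c = (12100.00)(55.00) + (4751.66)(55.00) + (1750.00)(126.67) + (-1520.53)(50.00) = 1072481.36 in³
ΣAy_c = (12100.00)(55.00) + (4751.66)(133.34) + (1750.00)(23.33) + (-1520.53)(72.00) = 1230454.26 in³
x_c = 1072481.36 / 17081.13 = 62.79 in
y_c = 1230454.26 / 17081.13 = 72.04 in

x_c = 62.79 in, y_c = 72.04 in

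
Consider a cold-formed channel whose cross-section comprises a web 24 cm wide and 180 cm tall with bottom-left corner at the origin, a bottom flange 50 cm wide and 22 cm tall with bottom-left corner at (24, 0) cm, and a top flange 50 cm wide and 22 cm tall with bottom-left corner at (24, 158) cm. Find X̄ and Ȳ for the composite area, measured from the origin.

X̄ = 24.48 cm, Ȳ = 90.00 cm

web: A = 24 × 180 = 4320.00, centroid at (12.00, 90.00).
bottom flange: A = 50 × 22 = 1100.00, centroid at (49.00, 11.00).
top flange: A = 50 × 22 = 1100.00, centroid at (49.00, 169.00).
ΣA = 6520.00 cm²
ΣAX̄ = (4320.00)(12.00) + (1100.00)(49.00) + (1100.00)(49.00) = 159640.00 cm³
ΣAȲ = (4320.00)(90.00) + (1100.00)(11.00) + (1100.00)(169.00) = 586800.00 cm³
X̄ = 159640.00 / 6520.00 = 24.48 cm
Ȳ = 586800.00 / 6520.00 = 90.00 cm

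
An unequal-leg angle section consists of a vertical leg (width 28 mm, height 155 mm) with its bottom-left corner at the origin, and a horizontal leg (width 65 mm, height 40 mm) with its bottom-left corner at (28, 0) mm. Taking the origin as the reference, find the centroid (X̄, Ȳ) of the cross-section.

X̄ = 31.42 mm, Ȳ = 55.96 mm

Part | A | x̄ᵢ | ȳᵢ | A·x̄ᵢ | A·ȳᵢ
vertical leg | 4340.00 | 14.00 | 77.50 | 60760.00 | 336350.00
horizontal leg | 2600.00 | 60.50 | 20.00 | 157300.00 | 52000.00
Σ | 6940.00 |  |  | 218060.00 | 388350.00
X̄ = 218060.00 / 6940.00 = 31.42 mm
Ȳ = 388350.00 / 6940.00 = 55.96 mm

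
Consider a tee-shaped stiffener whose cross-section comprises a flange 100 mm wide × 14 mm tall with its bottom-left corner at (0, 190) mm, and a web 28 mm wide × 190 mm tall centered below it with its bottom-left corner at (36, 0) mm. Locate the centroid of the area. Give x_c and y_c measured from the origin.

web: A = 28 × 190 = 5320.00, centroid at (50.00, 95.00).
flange: A = 100 × 14 = 1400.00, centroid at (50.00, 197.00).
ΣA = 6720.00 mm²
ΣAx_c = (5320.00)(50.00) + (1400.00)(50.00) = 336000.00 mm³
ΣAy_c = (5320.00)(95.00) + (1400.00)(197.00) = 781200.00 mm³
x_c = 336000.00 / 6720.00 = 50.00 mm
y_c = 781200.00 / 6720.00 = 116.25 mm

x_c = 50.00 mm, y_c = 116.25 mm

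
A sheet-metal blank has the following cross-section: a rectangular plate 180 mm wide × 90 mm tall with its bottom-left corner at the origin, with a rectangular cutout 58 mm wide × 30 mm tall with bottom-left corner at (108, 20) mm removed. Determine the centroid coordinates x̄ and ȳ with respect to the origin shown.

x̄ = 84.34 mm, ȳ = 46.20 mm

plate: A = 180 × 90 = 16200.00, centroid at (90.00, 45.00).
hole: A = −(58 × 30) = -1740.00, centroid at (137.00, 35.00).
ΣA = 14460.00 mm², ΣAx̄ = 1219620.00 mm³, ΣAȳ = 668100.00 mm³.
x̄ = 1219620.00/14460.00 = 84.34 mm; ȳ = 668100.00/14460.00 = 46.20 mm.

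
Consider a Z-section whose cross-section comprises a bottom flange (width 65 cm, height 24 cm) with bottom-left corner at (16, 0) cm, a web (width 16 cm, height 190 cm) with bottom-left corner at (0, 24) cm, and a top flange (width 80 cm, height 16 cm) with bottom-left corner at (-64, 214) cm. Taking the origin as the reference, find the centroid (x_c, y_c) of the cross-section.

bottom flange: A = 65 × 24 = 1560.00, centroid at (48.50, 12.00).
web: A = 16 × 190 = 3040.00, centroid at (8.00, 119.00).
top flange: A = 80 × 16 = 1280.00, centroid at (-24.00, 222.00).
ΣA = 5880.00 cm²
ΣAx_c = (1560.00)(48.50) + (3040.00)(8.00) + (1280.00)(-24.00) = 69260.00 cm³
ΣAy_c = (1560.00)(12.00) + (3040.00)(119.00) + (1280.00)(222.00) = 664640.00 cm³
x_c = 69260.00 / 5880.00 = 11.78 cm
y_c = 664640.00 / 5880.00 = 113.03 cm

x_c = 11.78 cm, y_c = 113.03 cm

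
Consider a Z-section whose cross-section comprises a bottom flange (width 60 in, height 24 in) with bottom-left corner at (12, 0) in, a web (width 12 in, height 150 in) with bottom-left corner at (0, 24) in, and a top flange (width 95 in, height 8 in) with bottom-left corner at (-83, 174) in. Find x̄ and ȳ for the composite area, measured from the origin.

bottom flange: A = 60 × 24 = 1440.00, centroid at (42.00, 12.00).
web: A = 12 × 150 = 1800.00, centroid at (6.00, 99.00).
top flange: A = 95 × 8 = 760.00, centroid at (-35.50, 178.00).
ΣA = 4000.00 in²
ΣAx̄ = (1440.00)(42.00) + (1800.00)(6.00) + (760.00)(-35.50) = 44300.00 in³
ΣAȳ = (1440.00)(12.00) + (1800.00)(99.00) + (760.00)(178.00) = 330760.00 in³
x̄ = 44300.00 / 4000.00 = 11.07 in
ȳ = 330760.00 / 4000.00 = 82.69 in

x̄ = 11.07 in, ȳ = 82.69 in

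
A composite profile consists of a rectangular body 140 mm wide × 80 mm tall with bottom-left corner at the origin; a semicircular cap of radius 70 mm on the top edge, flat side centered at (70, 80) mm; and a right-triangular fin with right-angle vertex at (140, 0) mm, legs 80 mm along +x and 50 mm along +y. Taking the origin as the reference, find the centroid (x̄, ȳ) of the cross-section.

rectangular body: A = 140 × 80 = 11200.00, centroid at (70.00, 40.00).
semicircular top: A = ½π·70² = 7696.90, centroid at (70.00, 109.71).
triangular fin: A = ½·80·50 = 2000.00, centroid at (166.67, 16.67).
ΣA = 20896.90 mm²
ΣAx̄ = (11200.00)(70.00) + (7696.90)(70.00) + (2000.00)(166.67) = 1656116.47 mm³
ΣAȳ = (11200.00)(40.00) + (7696.90)(109.71) + (2000.00)(16.67) = 1325752.16 mm³
x̄ = 1656116.47 / 20896.90 = 79.25 mm
ȳ = 1325752.16 / 20896.90 = 63.44 mm

x̄ = 79.25 mm, ȳ = 63.44 mm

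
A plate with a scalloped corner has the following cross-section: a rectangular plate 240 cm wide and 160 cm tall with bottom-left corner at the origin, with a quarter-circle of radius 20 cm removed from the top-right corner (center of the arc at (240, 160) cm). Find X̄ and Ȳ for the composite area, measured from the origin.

X̄ = 119.08 cm, Ȳ = 79.41 cm

plate: A = 240 × 160 = 38400.00, centroid at (120.00, 80.00).
removed quarter-circle: A = −¼π·20² = -314.16, centroid at (231.51, 151.51).
ΣA = 38085.84 cm²
ΣAX̄ = (38400.00)(120.00) + (-314.16)(231.51) = 4535268.44 cm³
ΣAȲ = (38400.00)(80.00) + (-314.16)(151.51) = 3024401.18 cm³
X̄ = 4535268.44 / 38085.84 = 119.08 cm
Ȳ = 3024401.18 / 38085.84 = 79.41 cm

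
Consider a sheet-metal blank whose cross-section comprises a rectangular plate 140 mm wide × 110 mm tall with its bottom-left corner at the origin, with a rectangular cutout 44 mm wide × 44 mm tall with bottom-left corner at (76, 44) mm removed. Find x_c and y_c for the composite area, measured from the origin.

Part | A | x̄ᵢ | ȳᵢ | A·x̄ᵢ | A·ȳᵢ
plate | 15400.00 | 70.00 | 55.00 | 1078000.00 | 847000.00
hole | -1936.00 | 98.00 | 66.00 | -189728.00 | -127776.00
Σ | 13464.00 |  |  | 888272.00 | 719224.00
x_c = 888272.00 / 13464.00 = 65.97 mm
y_c = 719224.00 / 13464.00 = 53.42 mm

x_c = 65.97 mm, y_c = 53.42 mm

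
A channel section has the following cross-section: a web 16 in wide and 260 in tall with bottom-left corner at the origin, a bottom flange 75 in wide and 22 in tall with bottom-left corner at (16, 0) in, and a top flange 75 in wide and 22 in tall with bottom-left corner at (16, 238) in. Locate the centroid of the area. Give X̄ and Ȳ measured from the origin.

web: A = 16 × 260 = 4160.00, centroid at (8.00, 130.00).
bottom flange: A = 75 × 22 = 1650.00, centroid at (53.50, 11.00).
top flange: A = 75 × 22 = 1650.00, centroid at (53.50, 249.00).
ΣA = 7460.00 in²
ΣAX̄ = (4160.00)(8.00) + (1650.00)(53.50) + (1650.00)(53.50) = 209830.00 in³
ΣAȲ = (4160.00)(130.00) + (1650.00)(11.00) + (1650.00)(249.00) = 969800.00 in³
X̄ = 209830.00 / 7460.00 = 28.13 in
Ȳ = 969800.00 / 7460.00 = 130.00 in

X̄ = 28.13 in, Ȳ = 130.00 in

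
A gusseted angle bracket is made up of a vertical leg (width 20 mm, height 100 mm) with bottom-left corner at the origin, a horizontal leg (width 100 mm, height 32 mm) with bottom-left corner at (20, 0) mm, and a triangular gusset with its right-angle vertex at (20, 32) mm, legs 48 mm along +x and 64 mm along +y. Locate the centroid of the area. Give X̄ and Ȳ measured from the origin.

vertical leg: A = 20 × 100 = 2000.00, centroid at (10.00, 50.00).
horizontal leg: A = 100 × 32 = 3200.00, centroid at (70.00, 16.00).
gusset: A = ½·48·64 = 1536.00, centroid at (36.00, 53.33).
ΣA = 6736.00 mm²
ΣAX̄ = (2000.00)(10.00) + (3200.00)(70.00) + (1536.00)(36.00) = 299296.00 mm³
ΣAȲ = (2000.00)(50.00) + (3200.00)(16.00) + (1536.00)(53.33) = 233120.00 mm³
X̄ = 299296.00 / 6736.00 = 44.43 mm
Ȳ = 233120.00 / 6736.00 = 34.61 mm

X̄ = 44.43 mm, Ȳ = 34.61 mm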